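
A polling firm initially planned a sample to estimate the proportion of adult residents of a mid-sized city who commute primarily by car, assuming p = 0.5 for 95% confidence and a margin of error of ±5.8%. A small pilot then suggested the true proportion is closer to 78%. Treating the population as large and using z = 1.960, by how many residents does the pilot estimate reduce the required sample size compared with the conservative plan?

Conservative (p = 0.5): n = 1.960² × 0.25 / 0.058² ≈ 285.49 → 286.
Using p = 0.78: p(1−p) = 0.1716, so n = 1.960² × 0.1716 / 0.058² ≈ 195.96 → 196.
Reduction: 286 − 196 = 90.

90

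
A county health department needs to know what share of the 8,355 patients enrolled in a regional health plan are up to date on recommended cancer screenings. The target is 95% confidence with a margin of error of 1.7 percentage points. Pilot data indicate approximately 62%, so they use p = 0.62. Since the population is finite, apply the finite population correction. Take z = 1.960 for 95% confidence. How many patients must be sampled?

Unadjusted: n₀ = 1.960² × 0.62 × 0.38 / 0.017² ≈ 3131.77, so n₀ = 3132.
Finite population correction with N = 8,355: n = n₀ / (1 + (n₀−1)/N) = 3132 / (1 + 3131/8355) = 3132 / 1.3747 ≈ 2278.24.
Rounding up, n = 2279.

2279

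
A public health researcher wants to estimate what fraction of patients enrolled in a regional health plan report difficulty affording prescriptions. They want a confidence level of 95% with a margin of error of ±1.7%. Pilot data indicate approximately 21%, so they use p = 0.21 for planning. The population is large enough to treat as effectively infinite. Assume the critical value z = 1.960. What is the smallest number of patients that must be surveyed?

2206

With p = 0.21, p(1−p) = 0.1659.
n = z²·p(1−p)/E² = 1.960² × 0.1659 / 0.017² = 3.8416 × 0.1659 / 0.000289 ≈ 2205.26.
Rounding up gives n = 2206.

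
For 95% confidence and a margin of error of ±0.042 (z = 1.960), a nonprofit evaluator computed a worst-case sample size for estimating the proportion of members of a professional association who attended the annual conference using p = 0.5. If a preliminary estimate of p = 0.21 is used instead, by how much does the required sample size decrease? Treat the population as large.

183

Conservative (p = 0.5): n = 1.960² × 0.25 / 0.042² ≈ 544.44 → 545.
Using p = 0.21: p(1−p) = 0.1659, so n = 1.960² × 0.1659 / 0.042² ≈ 361.29 → 362.
Reduction: 545 − 362 = 183.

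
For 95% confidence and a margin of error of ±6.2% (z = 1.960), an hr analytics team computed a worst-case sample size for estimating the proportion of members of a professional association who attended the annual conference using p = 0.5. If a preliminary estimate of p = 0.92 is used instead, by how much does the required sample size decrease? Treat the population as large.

176

Conservative (p = 0.5): n = 1.960² × 0.25 / 0.062² ≈ 249.84 → 250.
Using p = 0.92: p(1−p) = 0.0736, so n = 1.960² × 0.0736 / 0.062² ≈ 73.55 → 74.
Reduction: 250 − 74 = 176.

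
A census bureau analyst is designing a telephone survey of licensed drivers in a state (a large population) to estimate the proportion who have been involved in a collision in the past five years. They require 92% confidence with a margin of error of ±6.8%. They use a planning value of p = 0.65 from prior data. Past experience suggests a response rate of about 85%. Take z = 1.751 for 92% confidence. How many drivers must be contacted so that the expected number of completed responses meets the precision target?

Completed interviews needed: n₀ = 1.751² × 0.2275 / 0.068² ≈ 150.85 → 151.
At an 85% response rate, contacts needed = 151 / 0.85 ≈ 177.65 → 178.

178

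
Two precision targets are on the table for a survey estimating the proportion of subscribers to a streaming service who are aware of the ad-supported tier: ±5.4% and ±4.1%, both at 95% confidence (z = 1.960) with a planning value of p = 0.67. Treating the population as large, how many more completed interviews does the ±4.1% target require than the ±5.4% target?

214

At ±5.4%: n = 1.960² × 0.2211 / 0.054² ≈ 291.28 → 292.
At ±4.1%: n = 1.960² × 0.2211 / 0.041² ≈ 505.28 → 506.
Additional respondents: 506 − 292 = 214.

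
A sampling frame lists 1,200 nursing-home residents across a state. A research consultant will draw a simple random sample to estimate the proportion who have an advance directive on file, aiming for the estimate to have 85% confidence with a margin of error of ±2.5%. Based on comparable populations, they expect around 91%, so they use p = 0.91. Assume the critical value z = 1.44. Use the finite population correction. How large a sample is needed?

222

Unadjusted: n₀ = 1.44² × 0.91 × 0.09 / 0.025² ≈ 271.72, so n₀ = 272.
Finite population correction with N = 1,200: n = n₀ / (1 + (n₀−1)/N) = 272 / (1 + 271/1200) = 272 / 1.2258 ≈ 221.89.
Rounding up, n = 222.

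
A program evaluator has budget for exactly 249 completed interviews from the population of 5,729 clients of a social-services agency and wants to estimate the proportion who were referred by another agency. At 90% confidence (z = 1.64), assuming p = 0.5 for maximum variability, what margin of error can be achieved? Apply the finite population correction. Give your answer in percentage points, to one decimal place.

5.1

Finite-population factor: (N−n)/(N−1) = (5729−249)/(5729−1) = 0.9567.
SE(p̂) = √[p(1−p)/n · (N−n)/(N−1)] = √[0.2500/249 × 0.9567] = 0.03099.
E = z × SE = 1.64 × 0.03099 = 0.05083 ≈ 5.1 percentage points.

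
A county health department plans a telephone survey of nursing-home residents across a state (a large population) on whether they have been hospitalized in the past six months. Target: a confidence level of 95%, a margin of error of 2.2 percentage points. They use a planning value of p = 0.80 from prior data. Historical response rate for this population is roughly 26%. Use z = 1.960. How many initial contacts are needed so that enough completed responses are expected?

Completed interviews needed: n₀ = 1.960² × 0.1600 / 0.022² ≈ 1269.95 → 1270.
At a 26% response rate, contacts needed = 1270 / 0.26 ≈ 4884.62 → 4885.

4885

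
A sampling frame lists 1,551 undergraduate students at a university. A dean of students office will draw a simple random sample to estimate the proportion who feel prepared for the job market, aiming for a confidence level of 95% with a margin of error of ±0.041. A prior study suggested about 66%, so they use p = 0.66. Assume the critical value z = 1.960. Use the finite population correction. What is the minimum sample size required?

Unadjusted: n₀ = 1.960² × 0.66 × 0.34 / 0.041² ≈ 512.82, so n₀ = 513.
Finite population correction with N = 1,551: n = n₀ / (1 + (n₀−1)/N) = 513 / (1 + 512/1551) = 513 / 1.3301 ≈ 385.68.
Rounding up, n = 386.

386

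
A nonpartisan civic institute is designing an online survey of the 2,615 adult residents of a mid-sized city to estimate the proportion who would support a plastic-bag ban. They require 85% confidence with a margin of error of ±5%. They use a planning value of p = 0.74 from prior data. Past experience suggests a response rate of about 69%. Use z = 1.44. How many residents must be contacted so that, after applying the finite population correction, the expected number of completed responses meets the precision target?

Completed interviews needed (unadjusted): n₀ = 1.44² × 0.1924 / 0.050² ≈ 159.58 → 160.
FPC for N = 2,615: n = 160 / (1 + 159/2615) = 160 / 1.0608 ≈ 150.83 → 151.
At a 69% response rate, contacts needed = 151 / 0.69 ≈ 218.84 → 219.

219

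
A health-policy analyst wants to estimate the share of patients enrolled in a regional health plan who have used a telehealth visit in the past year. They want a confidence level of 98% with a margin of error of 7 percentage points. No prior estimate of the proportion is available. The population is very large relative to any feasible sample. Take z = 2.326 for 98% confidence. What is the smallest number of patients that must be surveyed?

With no prior estimate, use p = 0.5, giving p(1−p) = 0.25.
n = z²·p(1−p)/E² = 2.326² × 0.2500 / 0.070² = 5.4103 × 0.2500 / 0.004900 ≈ 276.03.
Rounding up gives n = 277.

277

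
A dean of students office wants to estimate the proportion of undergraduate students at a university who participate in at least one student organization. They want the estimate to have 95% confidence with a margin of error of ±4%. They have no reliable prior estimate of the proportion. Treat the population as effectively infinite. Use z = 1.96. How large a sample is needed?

601

With no prior estimate, use p = 0.5, giving p(1−p) = 0.25.
n = z²·p(1−p)/E² = 1.96² × 0.2500 / 0.040² = 3.8416 × 0.2500 / 0.001600 ≈ 600.25.
Rounding up gives n = 601.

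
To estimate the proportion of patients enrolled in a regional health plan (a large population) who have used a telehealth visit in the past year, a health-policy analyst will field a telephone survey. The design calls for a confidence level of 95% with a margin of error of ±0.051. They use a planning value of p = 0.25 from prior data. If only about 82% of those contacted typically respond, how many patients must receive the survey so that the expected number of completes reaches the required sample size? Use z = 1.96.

Completed interviews needed: n₀ = 1.96² × 0.1875 / 0.051² ≈ 276.93 → 277.
At an 82% response rate, contacts needed = 277 / 0.82 ≈ 337.80 → 338.

338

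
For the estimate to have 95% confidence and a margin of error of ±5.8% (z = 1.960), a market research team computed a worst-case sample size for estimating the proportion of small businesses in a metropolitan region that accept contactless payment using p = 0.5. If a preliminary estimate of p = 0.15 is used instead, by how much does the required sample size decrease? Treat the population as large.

Conservative (p = 0.5): n = 1.960² × 0.25 / 0.058² ≈ 285.49 → 286.
Using p = 0.15: p(1−p) = 0.1275, so n = 1.960² × 0.1275 / 0.058² ≈ 145.60 → 146.
Reduction: 286 − 146 = 140.

140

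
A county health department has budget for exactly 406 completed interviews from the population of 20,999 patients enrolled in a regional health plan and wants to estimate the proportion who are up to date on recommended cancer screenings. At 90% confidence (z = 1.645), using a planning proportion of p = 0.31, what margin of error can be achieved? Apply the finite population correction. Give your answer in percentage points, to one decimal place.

Finite-population factor: (N−n)/(N−1) = (20999−406)/(20999−1) = 0.9807.
SE(p̂) = √[p(1−p)/n · (N−n)/(N−1)] = √[0.2139/406 × 0.9807] = 0.02273.
E = z × SE = 1.645 × 0.02273 = 0.03739 ≈ 3.7 percentage points.

3.7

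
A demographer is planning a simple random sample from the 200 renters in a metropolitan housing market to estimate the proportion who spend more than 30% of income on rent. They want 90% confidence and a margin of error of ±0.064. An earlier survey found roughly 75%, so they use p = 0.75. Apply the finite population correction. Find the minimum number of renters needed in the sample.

For 90% confidence, z = 1.64.
Unadjusted: n₀ = 1.64² × 0.75 × 0.25 / 0.064² ≈ 123.12, so n₀ = 124.
Finite population correction with N = 200: n = n₀ / (1 + (n₀−1)/N) = 124 / (1 + 123/200) = 124 / 1.6150 ≈ 76.78.
Rounding up, n = 77.

77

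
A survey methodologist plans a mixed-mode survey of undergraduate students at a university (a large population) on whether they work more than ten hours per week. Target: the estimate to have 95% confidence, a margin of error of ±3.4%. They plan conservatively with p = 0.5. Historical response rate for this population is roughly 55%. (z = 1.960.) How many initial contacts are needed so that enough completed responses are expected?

Completed interviews needed: n₀ = 1.960² × 0.2500 / 0.034² ≈ 830.80 → 831.
At a 55% response rate, contacts needed = 831 / 0.55 ≈ 1510.91 → 1511.

1511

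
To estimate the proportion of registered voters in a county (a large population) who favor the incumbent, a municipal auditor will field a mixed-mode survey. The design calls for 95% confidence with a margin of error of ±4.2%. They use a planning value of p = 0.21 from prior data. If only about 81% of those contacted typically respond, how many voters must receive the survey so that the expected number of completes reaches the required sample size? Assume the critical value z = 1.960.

447

Completed interviews needed: n₀ = 1.960² × 0.1659 / 0.042² ≈ 361.29 → 362.
At an 81% response rate, contacts needed = 362 / 0.81 ≈ 446.91 → 447.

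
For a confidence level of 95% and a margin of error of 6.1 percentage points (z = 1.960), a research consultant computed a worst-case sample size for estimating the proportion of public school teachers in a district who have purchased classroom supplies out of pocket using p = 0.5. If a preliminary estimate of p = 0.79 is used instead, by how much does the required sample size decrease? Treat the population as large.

87

Conservative (p = 0.5): n = 1.960² × 0.25 / 0.061² ≈ 258.10 → 259.
Using p = 0.79: p(1−p) = 0.1659, so n = 1.960² × 0.1659 / 0.061² ≈ 171.28 → 172.
Reduction: 259 − 172 = 87.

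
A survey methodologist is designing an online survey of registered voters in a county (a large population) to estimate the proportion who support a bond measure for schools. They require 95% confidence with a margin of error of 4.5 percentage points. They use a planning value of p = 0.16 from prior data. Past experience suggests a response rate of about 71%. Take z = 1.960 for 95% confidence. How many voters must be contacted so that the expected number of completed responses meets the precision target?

360

Completed interviews needed: n₀ = 1.960² × 0.1344 / 0.045² ≈ 254.97 → 255.
At a 71% response rate, contacts needed = 255 / 0.71 ≈ 359.15 → 360.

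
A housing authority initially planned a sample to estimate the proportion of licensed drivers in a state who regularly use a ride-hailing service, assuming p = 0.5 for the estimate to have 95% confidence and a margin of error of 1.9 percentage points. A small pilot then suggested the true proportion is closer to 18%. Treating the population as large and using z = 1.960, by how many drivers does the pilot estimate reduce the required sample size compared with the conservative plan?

1090

Conservative (p = 0.5): n = 1.960² × 0.25 / 0.019² ≈ 2660.39 → 2661.
Using p = 0.18: p(1−p) = 0.1476, so n = 1.960² × 0.1476 / 0.019² ≈ 1570.69 → 1571.
Reduction: 2661 − 1571 = 1090.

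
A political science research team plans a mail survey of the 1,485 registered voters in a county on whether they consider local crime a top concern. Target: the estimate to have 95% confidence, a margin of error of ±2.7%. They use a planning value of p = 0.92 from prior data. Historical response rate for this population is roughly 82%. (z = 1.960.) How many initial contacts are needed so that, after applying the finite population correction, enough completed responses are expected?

376

Completed interviews needed (unadjusted): n₀ = 1.960² × 0.0736 / 0.027² ≈ 387.85 → 388.
FPC for N = 1,485: n = 388 / (1 + 387/1485) = 388 / 1.2606 ≈ 307.79 → 308.
At an 82% response rate, contacts needed = 308 / 0.82 ≈ 375.61 → 376.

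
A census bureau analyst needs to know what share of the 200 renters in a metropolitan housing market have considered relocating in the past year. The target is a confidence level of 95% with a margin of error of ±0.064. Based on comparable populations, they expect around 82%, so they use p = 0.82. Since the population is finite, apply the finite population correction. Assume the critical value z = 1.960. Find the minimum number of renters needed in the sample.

Unadjusted: n₀ = 1.960² × 0.82 × 0.18 / 0.064² ≈ 138.43, so n₀ = 139.
Finite population correction with N = 200: n = n₀ / (1 + (n₀−1)/N) = 139 / (1 + 138/200) = 139 / 1.6900 ≈ 82.25.
Rounding up, n = 83.

83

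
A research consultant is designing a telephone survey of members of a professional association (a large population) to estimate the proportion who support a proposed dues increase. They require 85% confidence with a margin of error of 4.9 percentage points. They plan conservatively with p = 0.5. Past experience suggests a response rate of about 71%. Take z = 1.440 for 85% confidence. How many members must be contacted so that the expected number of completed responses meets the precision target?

305

Completed interviews needed: n₀ = 1.440² × 0.2500 / 0.049² ≈ 215.91 → 216.
At a 71% response rate, contacts needed = 216 / 0.71 ≈ 304.23 → 305.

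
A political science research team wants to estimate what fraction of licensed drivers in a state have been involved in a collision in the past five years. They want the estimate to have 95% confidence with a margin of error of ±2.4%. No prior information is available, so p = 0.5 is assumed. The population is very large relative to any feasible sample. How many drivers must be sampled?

For 95% confidence, z = 1.960.
With p = 0.5, p(1−p) = 0.25.
n = z²·p(1−p)/E² = 1.960² × 0.2500 / 0.024² = 3.8416 × 0.2500 / 0.000576 ≈ 1667.36.
Rounding up gives n = 1668.

1668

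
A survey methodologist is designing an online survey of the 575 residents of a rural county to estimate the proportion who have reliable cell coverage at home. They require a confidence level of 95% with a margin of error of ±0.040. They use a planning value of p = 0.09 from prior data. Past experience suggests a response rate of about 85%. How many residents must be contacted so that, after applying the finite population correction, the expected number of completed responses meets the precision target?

173

For 95% confidence, z = 1.960.
Completed interviews needed (unadjusted): n₀ = 1.960² × 0.0819 / 0.040² ≈ 196.64 → 197.
FPC for N = 575: n = 197 / (1 + 196/575) = 197 / 1.3409 ≈ 146.92 → 147.
At an 85% response rate, contacts needed = 147 / 0.85 ≈ 172.94 → 173.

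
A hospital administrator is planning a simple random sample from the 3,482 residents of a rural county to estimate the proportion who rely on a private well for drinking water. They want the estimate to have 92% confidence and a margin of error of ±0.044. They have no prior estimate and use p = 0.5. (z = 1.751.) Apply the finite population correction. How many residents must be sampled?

Unadjusted: n₀ = 1.751² × 0.50 × 0.50 / 0.044² ≈ 395.92, so n₀ = 396.
Finite population correction with N = 3,482: n = n₀ / (1 + (n₀−1)/N) = 396 / (1 + 395/3482) = 396 / 1.1134 ≈ 355.65.
Rounding up, n = 356.

356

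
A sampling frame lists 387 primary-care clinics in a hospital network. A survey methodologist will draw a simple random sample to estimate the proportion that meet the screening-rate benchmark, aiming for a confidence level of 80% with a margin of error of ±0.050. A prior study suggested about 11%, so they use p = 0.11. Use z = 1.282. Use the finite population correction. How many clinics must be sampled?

56

Unadjusted: n₀ = 1.282² × 0.11 × 0.89 / 0.050² ≈ 64.36, so n₀ = 65.
Finite population correction with N = 387: n = n₀ / (1 + (n₀−1)/N) = 65 / (1 + 64/387) = 65 / 1.1654 ≈ 55.78.
Rounding up, n = 56.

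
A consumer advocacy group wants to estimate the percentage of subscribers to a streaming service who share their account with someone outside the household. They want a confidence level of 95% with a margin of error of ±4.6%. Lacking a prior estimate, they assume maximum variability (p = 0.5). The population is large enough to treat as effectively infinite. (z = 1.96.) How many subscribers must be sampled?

With p = 0.5, p(1−p) = 0.25.
n = z²·p(1−p)/E² = 1.96² × 0.2500 / 0.046² = 3.8416 × 0.2500 / 0.002116 ≈ 453.88.
Rounding up gives n = 454.

454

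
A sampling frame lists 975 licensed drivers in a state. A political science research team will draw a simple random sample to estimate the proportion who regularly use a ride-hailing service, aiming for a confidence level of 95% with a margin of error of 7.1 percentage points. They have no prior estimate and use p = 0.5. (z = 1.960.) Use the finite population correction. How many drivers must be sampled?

Unadjusted: n₀ = 1.960² × 0.50 × 0.50 / 0.071² ≈ 190.52, so n₀ = 191.
Finite population correction with N = 975: n = n₀ / (1 + (n₀−1)/N) = 191 / (1 + 190/975) = 191 / 1.1949 ≈ 159.85.
Rounding up, n = 160.

160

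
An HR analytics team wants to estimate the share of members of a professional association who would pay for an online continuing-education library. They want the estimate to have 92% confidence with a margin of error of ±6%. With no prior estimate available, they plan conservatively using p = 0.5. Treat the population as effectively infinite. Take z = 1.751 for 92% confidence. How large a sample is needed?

With p = 0.5, p(1−p) = 0.25.
n = z²·p(1−p)/E² = 1.751² × 0.2500 / 0.060² = 3.0660 × 0.2500 / 0.003600 ≈ 212.92.
Rounding up gives n = 213.

213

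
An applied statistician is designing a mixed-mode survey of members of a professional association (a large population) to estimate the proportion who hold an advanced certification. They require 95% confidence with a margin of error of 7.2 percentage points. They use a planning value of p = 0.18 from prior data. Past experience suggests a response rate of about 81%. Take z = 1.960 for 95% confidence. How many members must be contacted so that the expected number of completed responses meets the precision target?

Completed interviews needed: n₀ = 1.960² × 0.1476 / 0.072² ≈ 109.38 → 110.
At an 81% response rate, contacts needed = 110 / 0.81 ≈ 135.80 → 136.

136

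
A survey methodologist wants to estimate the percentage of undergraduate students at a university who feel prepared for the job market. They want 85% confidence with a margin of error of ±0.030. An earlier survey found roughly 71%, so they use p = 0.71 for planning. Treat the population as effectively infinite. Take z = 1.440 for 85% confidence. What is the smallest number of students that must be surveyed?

475

With p = 0.71, p(1−p) = 0.2059.
n = z²·p(1−p)/E² = 1.440² × 0.2059 / 0.030² = 2.0736 × 0.2059 / 0.000900 ≈ 474.39.
Rounding up gives n = 475.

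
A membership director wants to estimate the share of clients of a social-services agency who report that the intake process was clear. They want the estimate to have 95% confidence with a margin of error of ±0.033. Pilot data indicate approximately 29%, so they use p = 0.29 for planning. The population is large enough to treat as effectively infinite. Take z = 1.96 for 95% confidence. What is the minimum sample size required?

With p = 0.29, p(1−p) = 0.2059.
n = z²·p(1−p)/E² = 1.96² × 0.2059 / 0.033² = 3.8416 × 0.2059 / 0.001089 ≈ 726.34.
Rounding up gives n = 727.

727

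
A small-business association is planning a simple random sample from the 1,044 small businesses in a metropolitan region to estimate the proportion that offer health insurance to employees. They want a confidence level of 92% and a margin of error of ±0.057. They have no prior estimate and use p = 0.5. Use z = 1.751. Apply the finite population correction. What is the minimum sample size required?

193

Unadjusted: n₀ = 1.751² × 0.50 × 0.50 / 0.057² ≈ 235.92, so n₀ = 236.
Finite population correction with N = 1,044: n = n₀ / (1 + (n₀−1)/N) = 236 / (1 + 235/1044) = 236 / 1.2251 ≈ 192.64.
Rounding up, n = 193.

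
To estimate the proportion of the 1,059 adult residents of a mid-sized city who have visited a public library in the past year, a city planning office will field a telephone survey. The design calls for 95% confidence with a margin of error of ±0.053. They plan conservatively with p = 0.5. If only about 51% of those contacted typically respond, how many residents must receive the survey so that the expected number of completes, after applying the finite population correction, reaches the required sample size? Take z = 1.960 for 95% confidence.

Completed interviews needed (unadjusted): n₀ = 1.960² × 0.2500 / 0.053² ≈ 341.90 → 342.
FPC for N = 1,059: n = 342 / (1 + 341/1059) = 342 / 1.3220 ≈ 258.70 → 259.
At a 51% response rate, contacts needed = 259 / 0.51 ≈ 507.84 → 508.

508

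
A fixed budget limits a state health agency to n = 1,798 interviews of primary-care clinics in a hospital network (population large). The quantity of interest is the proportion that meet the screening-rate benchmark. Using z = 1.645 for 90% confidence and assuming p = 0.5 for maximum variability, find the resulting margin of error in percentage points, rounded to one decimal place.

SE(p̂) = √[p(1−p)/n] = √[0.2500/1798] = 0.01179.
E = z × SE = 1.645 × 0.01179 = 0.01940, or 1.9 percentage points.

1.9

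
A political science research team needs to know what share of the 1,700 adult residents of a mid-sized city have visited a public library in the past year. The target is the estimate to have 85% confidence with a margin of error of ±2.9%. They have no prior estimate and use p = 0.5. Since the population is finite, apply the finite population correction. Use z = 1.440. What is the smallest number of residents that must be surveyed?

453

Unadjusted: n₀ = 1.440² × 0.50 × 0.50 / 0.029² ≈ 616.41, so n₀ = 617.
Finite population correction with N = 1,700: n = n₀ / (1 + (n₀−1)/N) = 617 / (1 + 616/1700) = 617 / 1.3624 ≈ 452.89.
Rounding up, n = 453.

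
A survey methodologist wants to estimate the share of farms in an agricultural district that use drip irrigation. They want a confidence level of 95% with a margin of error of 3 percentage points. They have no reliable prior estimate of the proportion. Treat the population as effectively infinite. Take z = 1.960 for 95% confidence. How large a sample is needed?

With no prior estimate, use p = 0.5, giving p(1−p) = 0.25.
n = z²·p(1−p)/E² = 1.960² × 0.2500 / 0.030² = 3.8416 × 0.2500 / 0.000900 ≈ 1067.11.
Rounding up gives n = 1068.

1068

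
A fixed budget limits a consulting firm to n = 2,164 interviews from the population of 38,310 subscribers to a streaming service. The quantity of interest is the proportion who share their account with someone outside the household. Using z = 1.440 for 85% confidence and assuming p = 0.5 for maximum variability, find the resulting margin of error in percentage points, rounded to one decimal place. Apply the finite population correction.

Finite-population factor: (N−n)/(N−1) = (38310−2164)/(38310−1) = 0.9435.
SE(p̂) = √[p(1−p)/n · (N−n)/(N−1)] = √[0.2500/2164 × 0.9435] = 0.01044.
E = z × SE = 1.440 × 0.01044 = 0.01503 ≈ 1.5 percentage points.

1.5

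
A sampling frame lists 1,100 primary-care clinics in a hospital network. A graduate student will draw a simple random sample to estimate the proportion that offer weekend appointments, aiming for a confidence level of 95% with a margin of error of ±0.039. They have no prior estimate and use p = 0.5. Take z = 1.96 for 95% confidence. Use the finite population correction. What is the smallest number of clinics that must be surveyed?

Unadjusted: n₀ = 1.96² × 0.50 × 0.50 / 0.039² ≈ 631.43, so n₀ = 632.
Finite population correction with N = 1,100: n = n₀ / (1 + (n₀−1)/N) = 632 / (1 + 631/1100) = 632 / 1.5736 ≈ 401.62.
Rounding up, n = 402.

402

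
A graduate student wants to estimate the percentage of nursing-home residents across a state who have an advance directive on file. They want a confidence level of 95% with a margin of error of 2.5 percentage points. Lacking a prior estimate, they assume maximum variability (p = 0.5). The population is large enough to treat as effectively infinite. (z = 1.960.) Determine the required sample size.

1537

With p = 0.5, p(1−p) = 0.25.
n = z²·p(1−p)/E² = 1.960² × 0.2500 / 0.025² = 3.8416 × 0.2500 / 0.000625 ≈ 1536.64.
Rounding up gives n = 1537.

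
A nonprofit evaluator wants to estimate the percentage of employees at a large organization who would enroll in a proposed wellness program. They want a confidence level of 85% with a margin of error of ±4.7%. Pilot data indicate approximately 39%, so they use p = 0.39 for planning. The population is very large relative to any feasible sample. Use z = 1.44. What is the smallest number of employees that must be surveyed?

224

With p = 0.39, p(1−p) = 0.2379.
n = z²·p(1−p)/E² = 1.44² × 0.2379 / 0.047² = 2.0736 × 0.2379 / 0.002209 ≈ 223.32.
Rounding up gives n = 224.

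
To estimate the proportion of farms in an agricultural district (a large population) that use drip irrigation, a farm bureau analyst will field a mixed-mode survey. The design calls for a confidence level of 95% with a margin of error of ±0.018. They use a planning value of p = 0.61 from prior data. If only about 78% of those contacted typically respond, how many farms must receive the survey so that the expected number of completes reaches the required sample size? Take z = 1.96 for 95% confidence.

Completed interviews needed: n₀ = 1.96² × 0.2379 / 0.018² ≈ 2820.73 → 2821.
At a 78% response rate, contacts needed = 2821 / 0.78 ≈ 3616.67 → 3617.

3617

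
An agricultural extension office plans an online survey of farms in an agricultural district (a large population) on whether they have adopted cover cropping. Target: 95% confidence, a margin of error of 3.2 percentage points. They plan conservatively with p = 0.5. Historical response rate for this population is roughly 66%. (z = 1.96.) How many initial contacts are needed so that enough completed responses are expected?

1422

Completed interviews needed: n₀ = 1.96² × 0.2500 / 0.032² ≈ 937.89 → 938.
At a 66% response rate, contacts needed = 938 / 0.66 ≈ 1421.21 → 1422.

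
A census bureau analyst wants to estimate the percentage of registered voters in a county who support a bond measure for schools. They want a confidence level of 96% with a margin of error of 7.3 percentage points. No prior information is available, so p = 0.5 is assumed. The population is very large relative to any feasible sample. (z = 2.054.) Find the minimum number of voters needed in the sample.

198

With p = 0.5, p(1−p) = 0.25.
n = z²·p(1−p)/E² = 2.054² × 0.2500 / 0.073² = 4.2189 × 0.2500 / 0.005329 ≈ 197.92.
Rounding up gives n = 198.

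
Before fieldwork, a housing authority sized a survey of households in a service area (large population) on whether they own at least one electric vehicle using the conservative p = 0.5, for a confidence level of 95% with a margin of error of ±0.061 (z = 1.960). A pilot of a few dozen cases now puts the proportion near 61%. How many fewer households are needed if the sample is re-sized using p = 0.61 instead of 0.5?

13

Conservative (p = 0.5): n = 1.960² × 0.25 / 0.061² ≈ 258.10 → 259.
Using p = 0.61: p(1−p) = 0.2379, so n = 1.960² × 0.2379 / 0.061² ≈ 245.61 → 246.
Reduction: 259 − 246 = 13.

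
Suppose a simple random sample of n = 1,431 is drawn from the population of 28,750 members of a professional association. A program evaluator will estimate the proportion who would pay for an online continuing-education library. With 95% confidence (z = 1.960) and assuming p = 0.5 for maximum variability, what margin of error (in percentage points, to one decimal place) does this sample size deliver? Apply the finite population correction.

2.5

Finite-population factor: (N−n)/(N−1) = (28750−1431)/(28750−1) = 0.9503.
SE(p̂) = √[p(1−p)/n · (N−n)/(N−1)] = √[0.2500/1431 × 0.9503] = 0.01288.
E = z × SE = 1.960 × 0.01288 = 0.02525 ≈ 2.5 percentage points.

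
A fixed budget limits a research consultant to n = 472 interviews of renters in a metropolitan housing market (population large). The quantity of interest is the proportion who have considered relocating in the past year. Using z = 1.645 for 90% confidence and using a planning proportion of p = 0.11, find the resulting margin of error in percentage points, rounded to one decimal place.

SE(p̂) = √[p(1−p)/n] = √[0.0979/472] = 0.01440.
E = z × SE = 1.645 × 0.01440 = 0.02369, or 2.4 percentage points.

2.4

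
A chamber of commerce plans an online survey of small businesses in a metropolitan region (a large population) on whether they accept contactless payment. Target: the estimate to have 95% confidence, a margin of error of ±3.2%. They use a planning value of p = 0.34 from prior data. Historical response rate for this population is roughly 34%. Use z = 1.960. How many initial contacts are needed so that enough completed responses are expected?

2477

Completed interviews needed: n₀ = 1.960² × 0.2244 / 0.032² ≈ 841.85 → 842.
At a 34% response rate, contacts needed = 842 / 0.34 ≈ 2476.47 → 2477.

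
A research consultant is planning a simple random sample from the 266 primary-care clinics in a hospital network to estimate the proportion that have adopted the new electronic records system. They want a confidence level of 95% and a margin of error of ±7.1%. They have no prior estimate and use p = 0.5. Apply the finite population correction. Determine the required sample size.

112

For 95% confidence, z = 1.960.
Unadjusted: n₀ = 1.960² × 0.50 × 0.50 / 0.071² ≈ 190.52, so n₀ = 191.
Finite population correction with N = 266: n = n₀ / (1 + (n₀−1)/N) = 191 / (1 + 190/266) = 191 / 1.7143 ≈ 111.42.
Rounding up, n = 112.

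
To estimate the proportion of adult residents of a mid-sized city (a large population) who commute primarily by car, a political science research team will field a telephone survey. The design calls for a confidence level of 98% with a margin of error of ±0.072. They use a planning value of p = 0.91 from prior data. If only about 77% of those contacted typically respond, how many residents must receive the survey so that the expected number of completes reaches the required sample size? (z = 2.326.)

112

Completed interviews needed: n₀ = 2.326² × 0.0819 / 0.072² ≈ 85.47 → 86.
At a 77% response rate, contacts needed = 86 / 0.77 ≈ 111.69 → 112.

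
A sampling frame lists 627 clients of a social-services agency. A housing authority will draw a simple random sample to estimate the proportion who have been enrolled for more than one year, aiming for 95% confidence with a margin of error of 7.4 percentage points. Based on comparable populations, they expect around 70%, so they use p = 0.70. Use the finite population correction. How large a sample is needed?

120

For 95% confidence, z = 1.96.
Unadjusted: n₀ = 1.96² × 0.70 × 0.30 / 0.074² ≈ 147.32, so n₀ = 148.
Finite population correction with N = 627: n = n₀ / (1 + (n₀−1)/N) = 148 / (1 + 147/627) = 148 / 1.2344 ≈ 119.89.
Rounding up, n = 120.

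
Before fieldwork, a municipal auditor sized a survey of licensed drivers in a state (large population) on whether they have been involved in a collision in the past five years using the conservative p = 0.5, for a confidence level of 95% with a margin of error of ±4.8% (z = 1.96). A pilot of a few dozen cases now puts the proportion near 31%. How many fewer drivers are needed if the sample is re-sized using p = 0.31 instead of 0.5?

60

Conservative (p = 0.5): n = 1.96² × 0.25 / 0.048² ≈ 416.84 → 417.
Using p = 0.31: p(1−p) = 0.2139, so n = 1.96² × 0.2139 / 0.048² ≈ 356.65 → 357.
Reduction: 417 − 357 = 60.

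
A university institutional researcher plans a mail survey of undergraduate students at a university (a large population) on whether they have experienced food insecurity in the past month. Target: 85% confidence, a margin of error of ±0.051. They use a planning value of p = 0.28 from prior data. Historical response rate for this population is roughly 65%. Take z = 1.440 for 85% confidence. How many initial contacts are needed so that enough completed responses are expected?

248

Completed interviews needed: n₀ = 1.440² × 0.2016 / 0.051² ≈ 160.72 → 161.
At a 65% response rate, contacts needed = 161 / 0.65 ≈ 247.69 → 248.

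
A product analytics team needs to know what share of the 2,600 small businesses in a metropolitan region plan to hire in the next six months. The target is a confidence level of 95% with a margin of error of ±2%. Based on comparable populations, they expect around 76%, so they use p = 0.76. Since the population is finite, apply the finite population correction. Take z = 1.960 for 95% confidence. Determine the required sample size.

1047

Unadjusted: n₀ = 1.960² × 0.76 × 0.24 / 0.020² ≈ 1751.77, so n₀ = 1752.
Finite population correction with N = 2,600: n = n₀ / (1 + (n₀−1)/N) = 1752 / (1 + 1751/2600) = 1752 / 1.6735 ≈ 1046.93.
Rounding up, n = 1047.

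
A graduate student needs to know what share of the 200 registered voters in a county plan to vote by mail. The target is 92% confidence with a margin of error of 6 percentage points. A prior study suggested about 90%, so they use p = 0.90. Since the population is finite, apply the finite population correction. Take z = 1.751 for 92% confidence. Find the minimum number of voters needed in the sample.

Unadjusted: n₀ = 1.751² × 0.90 × 0.10 / 0.060² ≈ 76.65, so n₀ = 77.
Finite population correction with N = 200: n = n₀ / (1 + (n₀−1)/N) = 77 / (1 + 76/200) = 77 / 1.3800 ≈ 55.80.
Rounding up, n = 56.

56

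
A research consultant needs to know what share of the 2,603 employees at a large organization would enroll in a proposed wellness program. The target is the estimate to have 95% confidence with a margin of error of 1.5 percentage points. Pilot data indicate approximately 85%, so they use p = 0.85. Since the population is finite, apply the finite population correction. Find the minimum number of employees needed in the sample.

For 95% confidence, z = 1.96.
Unadjusted: n₀ = 1.96² × 0.85 × 0.15 / 0.015² ≈ 2176.91, so n₀ = 2177.
Finite population correction with N = 2,603: n = n₀ / (1 + (n₀−1)/N) = 2177 / (1 + 2176/2603) = 2177 / 1.8360 ≈ 1185.76.
Rounding up, n = 1186.

1186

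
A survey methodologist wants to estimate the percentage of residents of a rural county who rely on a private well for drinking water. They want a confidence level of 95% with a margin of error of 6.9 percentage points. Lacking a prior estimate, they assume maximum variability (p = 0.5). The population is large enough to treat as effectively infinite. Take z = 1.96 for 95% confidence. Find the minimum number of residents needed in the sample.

With p = 0.5, p(1−p) = 0.25.
n = z²·p(1−p)/E² = 1.96² × 0.2500 / 0.069² = 3.8416 × 0.2500 / 0.004761 ≈ 201.72.
Rounding up gives n = 202.

202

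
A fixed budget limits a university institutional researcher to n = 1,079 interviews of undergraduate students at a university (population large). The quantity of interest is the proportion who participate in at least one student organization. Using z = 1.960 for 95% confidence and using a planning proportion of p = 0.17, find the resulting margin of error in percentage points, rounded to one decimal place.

SE(p̂) = √[p(1−p)/n] = √[0.1411/1079] = 0.01144.
E = z × SE = 1.960 × 0.01144 = 0.02241, or 2.2 percentage points.

2.2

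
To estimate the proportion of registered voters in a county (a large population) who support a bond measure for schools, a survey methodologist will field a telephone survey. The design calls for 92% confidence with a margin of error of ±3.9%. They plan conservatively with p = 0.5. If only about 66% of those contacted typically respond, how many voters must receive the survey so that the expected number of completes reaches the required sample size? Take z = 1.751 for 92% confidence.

Completed interviews needed: n₀ = 1.751² × 0.2500 / 0.039² ≈ 503.94 → 504.
At a 66% response rate, contacts needed = 504 / 0.66 ≈ 763.64 → 764.

764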